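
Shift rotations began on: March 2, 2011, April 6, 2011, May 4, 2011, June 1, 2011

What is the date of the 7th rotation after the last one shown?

January 4, 2012

These are Wednesdays at 28- or 35-day spacing (35, 28, 28).
The pattern: 1st Wednesday of the month.
July 2011 — 1st Wednesday is July 6, 2011.
1st Wednesday of August 2011: August 3, 2011.
September 2011 — 1st Wednesday is September 7, 2011.
October 2011 — 1st Wednesday is October 5, 2011.
November 2011 — 1st Wednesday is November 2, 2011.
December 2011 — 1st Wednesday is December 7, 2011.
1st Wednesday of January 2012: January 4, 2012.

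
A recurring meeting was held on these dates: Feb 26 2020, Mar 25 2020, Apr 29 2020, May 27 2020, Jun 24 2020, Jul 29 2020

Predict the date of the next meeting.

Every date is a Wednesday; gaps 28, 35, 28, 28, 35 days.
Each is the last Wednesday of its month (at least one falls on the 29th or later, ruling out '4th Wednesday').
August 2020 ends with Wednesday Aug 26 2020.

Aug 26 2020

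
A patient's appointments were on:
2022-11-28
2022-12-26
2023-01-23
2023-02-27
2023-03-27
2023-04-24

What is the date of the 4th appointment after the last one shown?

These are Mondays at 28- or 35-day spacing (28, 28, 35, 28, 28).
The pattern: 4th Monday of the month.
May 2023 — 4th Monday is 2023-05-22.
June 2023 — 4th Monday is 2023-06-26.
4th Monday of July 2023: 2023-07-24.
August 2023 — 4th Monday is 2023-08-28.

2023-08-28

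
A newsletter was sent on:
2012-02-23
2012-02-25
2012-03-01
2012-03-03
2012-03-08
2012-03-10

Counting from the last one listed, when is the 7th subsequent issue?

The gap pattern 2, 5, 2, 5, 2 repeats every 2 events.
These are the Thursdays and Saturdays of each week.
Next Thursday: 2012-03-15.
Next Saturday: 2012-03-17.
Next Thursday: 2012-03-22.
Next Saturday: 2012-03-24.
The following Thursday is 2012-03-29.
Next Saturday: 2012-03-31.
The following Thursday is 2012-04-05.

2012-04-05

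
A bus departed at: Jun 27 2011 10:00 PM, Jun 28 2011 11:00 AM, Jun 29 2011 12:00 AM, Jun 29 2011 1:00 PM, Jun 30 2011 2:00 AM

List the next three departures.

The interval is a steady 13 hours (13, 13, 13, 13).
Jun 30 2011 2:00 AM + 13 h = Jun 30 2011 3:00 PM.
Jun 30 2011 3:00 PM + 13 h = Jul 1 2011 4:00 AM.
Jul 1 2011 4:00 AM + 13 h = Jul 1 2011 5:00 PM.

Jun 30 2011 3:00 PM, Jul 1 2011 4:00 AM, Jul 1 2011 5:00 PM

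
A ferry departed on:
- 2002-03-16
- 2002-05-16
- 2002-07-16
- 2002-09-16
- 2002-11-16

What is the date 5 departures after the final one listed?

2003-09-16

Each date is the 16th; the gaps (61, 61, 62, 61) track the month lengths.
The rule is the 16th of every 2 months.
January 2003: 2003-01-16.
March 2003: 2003-03-16.
Next: May 2003 → 2003-05-16.
July 2003: 2003-07-16.
September 2003: 2003-09-16.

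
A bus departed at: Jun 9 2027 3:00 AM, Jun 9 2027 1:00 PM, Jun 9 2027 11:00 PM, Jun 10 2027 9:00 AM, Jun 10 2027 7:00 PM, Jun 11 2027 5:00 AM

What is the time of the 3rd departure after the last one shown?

Jun 12 2027 11:00 AM

Gaps: 10, 10, 10, 10, 10 hours — each event is 10 hours after the previous one.
Jun 11 2027 5:00 AM + 10 h = Jun 11 2027 3:00 PM.
Jun 11 2027 3:00 PM + 10 h = Jun 12 2027 1:00 AM.
Jun 12 2027 1:00 AM + 10 h = Jun 12 2027 11:00 AM.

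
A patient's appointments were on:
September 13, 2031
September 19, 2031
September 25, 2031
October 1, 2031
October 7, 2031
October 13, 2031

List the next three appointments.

October 19, 2031; October 25, 2031; October 31, 2031

Every event comes 6 days after the last (6, 6, 6, 6, 6).
October 13, 2031 + 6 days = October 19, 2031.
October 19, 2031 + 6 days = October 25, 2031.
October 25, 2031 + 6 days = October 31, 2031.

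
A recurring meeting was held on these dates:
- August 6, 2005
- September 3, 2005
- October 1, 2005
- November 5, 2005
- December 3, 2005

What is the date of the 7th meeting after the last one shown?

All dates are Saturdays, 28, 28, 35, 28 days apart.
Specifically, the 1st Saturday of each month.
January 2006 — 1st Saturday is January 7, 2006.
February 2006 — 1st Saturday is February 4, 2006.
1st Saturday of March 2006: March 4, 2006.
April 2006 — 1st Saturday is April 1, 2006.
1st Saturday of May 2006: May 6, 2006.
1st Saturday of June 2006: June 3, 2006.
1st Saturday of July 2006: July 1, 2006.

July 1, 2006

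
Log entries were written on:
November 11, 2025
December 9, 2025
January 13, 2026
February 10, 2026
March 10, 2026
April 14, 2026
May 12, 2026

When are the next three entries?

June 9, 2026; July 14, 2026; August 11, 2026

These are Tuesdays at 28- or 35-day spacing (28, 35, 28, 28, 35, 28).
The pattern: 2nd Tuesday of the month.
June 2026 — 2nd Tuesday is June 9, 2026.
2nd Tuesday of July 2026: July 14, 2026.
2nd Tuesday of August 2026: August 11, 2026.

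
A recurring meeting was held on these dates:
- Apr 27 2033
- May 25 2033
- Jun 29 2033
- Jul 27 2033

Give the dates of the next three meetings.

These are Wednesdays with 28, 35, 28-day gaps.
Each is the final Wednesday of its month — Jun 29 2033 is past the 28th, so '4th Wednesday' doesn't fit.
Last Wednesday of August 2033: Aug 31 2033.
September 2033 ends with Wednesday Sep 28 2033.
October 2033 ends with Wednesday Oct 26 2033.

Aug 31 2033, Sep 28 2033, Oct 26 2033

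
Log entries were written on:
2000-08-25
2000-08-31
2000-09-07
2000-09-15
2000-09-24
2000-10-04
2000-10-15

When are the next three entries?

Gaps: 6, 7, 8, 9, 10, 11 days — each gap is 1 larger than the previous one.
Next gap: 12 days. 2000-10-15 + 12 days = 2000-10-27.
Next gap: 13 days. 2000-10-27 + 13 days = 2000-11-09.
Next gap: 14 days. 2000-11-09 + 14 days = 2000-11-23.

2000-10-27, 2000-11-09, 2000-11-23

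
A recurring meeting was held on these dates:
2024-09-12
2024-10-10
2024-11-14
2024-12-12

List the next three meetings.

Gaps: 28, 35, 28 days — a mix of 28 and 35. Every date is a Thursday.
Each is the 2nd Thursday of its month.
2nd Thursday of January 2025: 2025-01-09.
February 2025 — 2nd Thursday is 2025-02-13.
March 2025 — 2nd Thursday is 2025-03-13.

2025-01-09, 2025-02-13, 2025-03-13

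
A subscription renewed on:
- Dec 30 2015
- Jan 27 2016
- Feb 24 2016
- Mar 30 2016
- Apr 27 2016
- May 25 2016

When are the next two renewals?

Jun 29 2016, Jul 27 2016

All Wednesdays; the gaps (28, 28, 35, 28, 28) vary with month length.
This is the last Wednesday of each month.
June 2016 ends with Wednesday Jun 29 2016.
July 2016 ends with Wednesday Jul 27 2016.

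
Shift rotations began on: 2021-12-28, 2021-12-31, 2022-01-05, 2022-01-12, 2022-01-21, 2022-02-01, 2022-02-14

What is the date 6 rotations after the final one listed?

2022-06-14

Intervals are 3, 5, 7, 9, 11, 13 days — an arithmetic progression with common difference 2.
Next gap: 15 days. 2022-02-14 + 15 days = 2022-03-01.
Next gap: 17 days. 2022-03-01 + 17 days = 2022-03-18.
Next gap: 19 days. 2022-03-18 + 19 days = 2022-04-06.
Next gap: 21 days. 2022-04-06 + 21 days = 2022-04-27.
Next gap: 23 days. 2022-04-27 + 23 days = 2022-05-20.
Next gap: 25 days. 2022-05-20 + 25 days = 2022-06-14.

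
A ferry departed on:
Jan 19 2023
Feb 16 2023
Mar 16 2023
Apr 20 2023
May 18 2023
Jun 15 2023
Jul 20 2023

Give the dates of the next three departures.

Aug 17 2023, Sep 21 2023, Oct 19 2023

Gaps: 28, 28, 35, 28, 28, 35 days — a mix of 28 and 35. Every date is a Thursday.
Each is the 3rd Thursday of its month.
3rd Thursday of August 2023: Aug 17 2023.
3rd Thursday of September 2023: Sep 21 2023.
October 2023 — 3rd Thursday is Oct 19 2023.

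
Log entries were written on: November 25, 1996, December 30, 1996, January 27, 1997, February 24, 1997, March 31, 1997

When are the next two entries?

April 28, 1997; May 26, 1997

Every date is a Monday; gaps 35, 28, 28, 35 days.
Each is the last Monday of its month (at least one falls on the 29th or later, ruling out '4th Monday').
Last Monday of April 1997: April 28, 1997.
Last Monday of May 1997: May 26, 1997.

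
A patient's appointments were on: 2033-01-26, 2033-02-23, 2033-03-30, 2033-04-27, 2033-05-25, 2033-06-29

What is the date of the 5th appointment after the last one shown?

All Wednesdays; the gaps (28, 35, 28, 28, 35) vary with month length.
This is the last Wednesday of each month.
Last Wednesday of July 2033: 2033-07-27.
August 2033 ends with Wednesday 2033-08-31.
September 2033 ends with Wednesday 2033-09-28.
October 2033 ends with Wednesday 2033-10-26.
November 2033 ends with Wednesday 2033-11-30.

2033-11-30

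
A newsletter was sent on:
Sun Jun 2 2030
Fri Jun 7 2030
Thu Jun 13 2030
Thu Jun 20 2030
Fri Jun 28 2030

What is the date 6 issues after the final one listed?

Thu Sep 5 2030

Gaps: 5, 6, 7, 8 days — each gap is 1 larger than the previous one.
Next gap: 9 days. Fri Jun 28 2030 + 9 days = Sun Jul 7 2030.
Next gap: 10 days. Sun Jul 7 2030 + 10 days = Wed Jul 17 2030.
Next gap: 11 days. Wed Jul 17 2030 + 11 days = Sun Jul 28 2030.
Next gap: 12 days. Sun Jul 28 2030 + 12 days = Fri Aug 9 2030.
Next gap: 13 days. Fri Aug 9 2030 + 13 days = Thu Aug 22 2030.
Next gap: 14 days. Thu Aug 22 2030 + 14 days = Thu Sep 5 2030.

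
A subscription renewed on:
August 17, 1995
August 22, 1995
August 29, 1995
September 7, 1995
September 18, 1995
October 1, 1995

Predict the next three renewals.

Gaps: 5, 7, 9, 11, 13 days — each gap is 2 larger than the previous one.
Next gap: 15 days. October 1, 1995 + 15 days = October 16, 1995.
Next gap: 17 days. October 16, 1995 + 17 days = November 2, 1995.
Next gap: 19 days. November 2, 1995 + 19 days = November 21, 1995.

October 16, 1995; November 2, 1995; November 21, 1995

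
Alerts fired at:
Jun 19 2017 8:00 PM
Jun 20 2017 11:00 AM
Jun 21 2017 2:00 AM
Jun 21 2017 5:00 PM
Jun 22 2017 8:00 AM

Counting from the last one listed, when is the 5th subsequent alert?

Jun 25 2017 11:00 AM

Gaps: 15, 15, 15, 15 hours — each event is 15 hours after the previous one.
Jun 22 2017 8:00 AM + 15 h = Jun 22 2017 11:00 PM.
Jun 22 2017 11:00 PM + 15 h = Jun 23 2017 2:00 PM.
Jun 23 2017 2:00 PM + 15 h = Jun 24 2017 5:00 AM.
Jun 24 2017 5:00 AM + 15 h = Jun 24 2017 8:00 PM.
Jun 24 2017 8:00 PM + 15 h = Jun 25 2017 11:00 AM.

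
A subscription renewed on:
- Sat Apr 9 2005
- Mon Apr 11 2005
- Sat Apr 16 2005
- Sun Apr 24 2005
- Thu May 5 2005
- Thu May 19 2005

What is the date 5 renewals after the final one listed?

Intervals are 2, 5, 8, 11, 14 days — an arithmetic progression with common difference 3.
Next gap: 17 days. Thu May 19 2005 + 17 days = Sun Jun 5 2005.
Next gap: 20 days. Sun Jun 5 2005 + 20 days = Sat Jun 25 2005.
Next gap: 23 days. Sat Jun 25 2005 + 23 days = Mon Jul 18 2005.
Next gap: 26 days. Mon Jul 18 2005 + 26 days = Sat Aug 13 2005.
Next gap: 29 days. Sat Aug 13 2005 + 29 days = Sun Sep 11 2005.

Sun Sep 11 2005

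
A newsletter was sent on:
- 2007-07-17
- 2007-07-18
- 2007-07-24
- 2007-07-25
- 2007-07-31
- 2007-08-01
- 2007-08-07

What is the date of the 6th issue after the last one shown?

Gaps: 1, 6, 1, 6, 1, 6 days — not constant, but cyclic with period 2.
The events fall on every Tuesday and Wednesday.
Next Wednesday: 2007-08-08.
The following Tuesday is 2007-08-14.
Next Wednesday: 2007-08-15.
Next Tuesday: 2007-08-21.
The following Wednesday is 2007-08-22.
The following Tuesday is 2007-08-28.

2007-08-28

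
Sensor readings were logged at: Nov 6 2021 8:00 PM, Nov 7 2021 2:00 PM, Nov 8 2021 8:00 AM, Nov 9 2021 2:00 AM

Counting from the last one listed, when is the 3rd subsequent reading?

The interval is a steady 18 hours (18, 18, 18).
Nov 9 2021 2:00 AM + 18 h = Nov 9 2021 8:00 PM.
Nov 9 2021 8:00 PM + 18 h = Nov 10 2021 2:00 PM.
Nov 10 2021 2:00 PM + 18 h = Nov 11 2021 8:00 AM.

Nov 11 2021 8:00 AM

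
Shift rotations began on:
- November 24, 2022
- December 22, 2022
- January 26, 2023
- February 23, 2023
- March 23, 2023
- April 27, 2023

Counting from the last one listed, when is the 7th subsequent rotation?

These are Thursdays at 28- or 35-day spacing (28, 35, 28, 28, 35).
The pattern: 4th Thursday of the month.
May 2023 — 4th Thursday is May 25, 2023.
June 2023 — 4th Thursday is June 22, 2023.
4th Thursday of July 2023: July 27, 2023.
August 2023 — 4th Thursday is August 24, 2023.
September 2023 — 4th Thursday is September 28, 2023.
4th Thursday of October 2023: October 26, 2023.
4th Thursday of November 2023: November 23, 2023.

November 23, 2023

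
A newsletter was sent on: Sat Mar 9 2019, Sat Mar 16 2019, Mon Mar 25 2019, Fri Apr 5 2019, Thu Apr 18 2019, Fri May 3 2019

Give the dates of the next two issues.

Mon May 20 2019, Sat Jun 8 2019

The spacing grows by 2 each time: 7, 9, 11, 13, 15 days.
Next gap: 17 days. Fri May 3 2019 + 17 days = Mon May 20 2019.
Next gap: 19 days. Mon May 20 2019 + 19 days = Sat Jun 8 2019.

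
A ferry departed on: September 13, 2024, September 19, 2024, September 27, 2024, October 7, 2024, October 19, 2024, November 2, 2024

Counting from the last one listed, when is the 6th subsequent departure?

Gaps: 6, 8, 10, 12, 14 days — each gap is 2 larger than the previous one.
Next gap: 16 days. November 2, 2024 + 16 days = November 18, 2024.
Next gap: 18 days. November 18, 2024 + 18 days = December 6, 2024.
Next gap: 20 days. December 6, 2024 + 20 days = December 26, 2024.
Next gap: 22 days. December 26, 2024 + 22 days = January 17, 2025.
Next gap: 24 days. January 17, 2025 + 24 days = February 10, 2025.
Next gap: 26 days. February 10, 2025 + 26 days = March 8, 2025.

March 8, 2025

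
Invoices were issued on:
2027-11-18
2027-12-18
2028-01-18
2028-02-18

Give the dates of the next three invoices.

Gaps: 30, 31, 31 days — not constant. Every event is on the 18th of the month.
Pattern: the 18th of each month.
Next: March 2028 → 2028-03-18.
Next: April 2028 → 2028-04-18.
Next: May 2028 → 2028-05-18.

2028-03-18, 2028-04-18, 2028-05-18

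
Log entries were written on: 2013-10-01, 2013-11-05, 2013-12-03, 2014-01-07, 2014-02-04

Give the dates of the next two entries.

All dates are Tuesdays, 35, 28, 35, 28 days apart.
Specifically, the 1st Tuesday of each month.
March 2014 — 1st Tuesday is 2014-03-04.
April 2014 — 1st Tuesday is 2014-04-01.

2014-03-04, 2014-04-01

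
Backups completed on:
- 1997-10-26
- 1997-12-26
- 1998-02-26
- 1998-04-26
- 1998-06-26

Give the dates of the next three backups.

1998-08-26, 1998-10-26, 1998-12-26

Gaps: 61, 62, 59, 61 days — not constant. Every event is on the 26th of the month.
Pattern: the 26th of every 2 months.
Next: August 1998 → 1998-08-26.
October 1998: 1998-10-26.
Next: December 1998 → 1998-12-26.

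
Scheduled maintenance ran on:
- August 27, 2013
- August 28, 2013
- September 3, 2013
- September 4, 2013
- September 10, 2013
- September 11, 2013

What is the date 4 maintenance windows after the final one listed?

The gap pattern 1, 6, 1, 6, 1 repeats every 2 events.
These are the Tuesdays and Wednesdays of each week.
Next Tuesday: September 17, 2013.
Next Wednesday: September 18, 2013.
Next Tuesday: September 24, 2013.
Next Wednesday: September 25, 2013.

September 25, 2013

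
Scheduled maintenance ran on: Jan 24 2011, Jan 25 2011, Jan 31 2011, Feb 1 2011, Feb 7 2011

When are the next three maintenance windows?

Feb 8 2011, Feb 14 2011, Feb 15 2011

Every event lands on a Monday or Tuesday (gaps cycle 1, 6, 1, 6).
So the schedule is: every Monday and Tuesday.
The following Tuesday is Feb 8 2011.
Next Monday: Feb 14 2011.
Next Tuesday: Feb 15 2011.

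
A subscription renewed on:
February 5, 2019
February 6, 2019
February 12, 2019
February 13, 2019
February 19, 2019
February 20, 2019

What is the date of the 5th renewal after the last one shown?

March 12, 2019

Gaps: 1, 6, 1, 6, 1 days — not constant, but cyclic with period 2.
The events fall on every Tuesday and Wednesday.
The following Tuesday is February 26, 2019.
Next Wednesday: February 27, 2019.
Next Tuesday: March 5, 2019.
Next Wednesday: March 6, 2019.
The following Tuesday is March 12, 2019.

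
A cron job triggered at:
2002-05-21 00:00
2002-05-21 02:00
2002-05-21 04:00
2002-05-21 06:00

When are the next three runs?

2002-05-21 08:00, 2002-05-21 10:00, 2002-05-21 12:00

Gaps: 2, 2, 2 hours — each event is 2 hours after the previous one.
2002-05-21 06:00 + 2 h = 2002-05-21 08:00.
2002-05-21 08:00 + 2 h = 2002-05-21 10:00.
2002-05-21 10:00 + 2 h = 2002-05-21 12:00.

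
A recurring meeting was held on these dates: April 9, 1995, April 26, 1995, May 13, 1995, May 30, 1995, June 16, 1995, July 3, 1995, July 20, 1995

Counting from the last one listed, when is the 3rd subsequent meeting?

Every event comes 17 days after the last (17, 17, 17, 17, 17, 17).
July 20, 1995 + 17 days = August 6, 1995.
August 6, 1995 + 17 days = August 23, 1995.
August 23, 1995 + 17 days = September 9, 1995.

September 9, 1995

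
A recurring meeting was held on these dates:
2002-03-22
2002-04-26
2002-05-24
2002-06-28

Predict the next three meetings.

Gaps: 35, 28, 35 days — a mix of 28 and 35. Every date is a Friday.
Each is the 4th Friday of its month.
July 2002 — 4th Friday is 2002-07-26.
4th Friday of August 2002: 2002-08-23.
4th Friday of September 2002: 2002-09-27.

2002-07-26, 2002-08-23, 2002-09-27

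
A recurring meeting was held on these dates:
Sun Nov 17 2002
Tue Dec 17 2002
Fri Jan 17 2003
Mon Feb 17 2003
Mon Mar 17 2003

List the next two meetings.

The day-of-month is always 17 (30, 31, 31, 28 days between events).
So this recurs on the 17th of each month.
April 2003: Thu Apr 17 2003.
Next: May 2003 → Sat May 17 2003.

Thu Apr 17 2003, Sat May 17 2003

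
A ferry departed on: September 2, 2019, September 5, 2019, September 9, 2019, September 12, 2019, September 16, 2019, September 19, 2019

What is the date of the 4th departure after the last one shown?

October 3, 2019

The gap pattern 3, 4, 3, 4, 3 repeats every 2 events.
These are the Mondays and Thursdays of each week.
The following Monday is September 23, 2019.
The following Thursday is September 26, 2019.
The following Monday is September 30, 2019.
Next Thursday: October 3, 2019.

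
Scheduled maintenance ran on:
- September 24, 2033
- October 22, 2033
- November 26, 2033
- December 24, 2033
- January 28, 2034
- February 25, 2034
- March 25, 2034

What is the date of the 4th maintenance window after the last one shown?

These are Saturdays at 28- or 35-day spacing (28, 35, 28, 35, 28, 28).
The pattern: 4th Saturday of the month.
4th Saturday of April 2034: April 22, 2034.
4th Saturday of May 2034: May 27, 2034.
4th Saturday of June 2034: June 24, 2034.
July 2034 — 4th Saturday is July 22, 2034.

July 22, 2034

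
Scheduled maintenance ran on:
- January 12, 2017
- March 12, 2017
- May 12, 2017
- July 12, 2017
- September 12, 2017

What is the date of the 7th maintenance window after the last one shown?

November 12, 2018

Each date is the 12th; the gaps (59, 61, 61, 62) track the month lengths.
The rule is the 12th of every 2 months.
Next: November 2017 → November 12, 2017.
Next: January 2018 → January 12, 2018.
March 2018: March 12, 2018.
May 2018: May 12, 2018.
Next: July 2018 → July 12, 2018.
Next: September 2018 → September 12, 2018.
November 2018: November 12, 2018.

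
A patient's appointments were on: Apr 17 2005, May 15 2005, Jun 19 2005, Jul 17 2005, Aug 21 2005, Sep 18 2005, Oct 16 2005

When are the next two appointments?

All dates are Sundays, 28, 35, 28, 35, 28, 28 days apart.
Specifically, the 3rd Sunday of each month.
3rd Sunday of November 2005: Nov 20 2005.
3rd Sunday of December 2005: Dec 18 2005.

Nov 20 2005, Dec 18 2005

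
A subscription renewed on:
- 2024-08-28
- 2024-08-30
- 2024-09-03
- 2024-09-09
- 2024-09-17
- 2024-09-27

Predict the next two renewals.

2024-10-09, 2024-10-23

Intervals are 2, 4, 6, 8, 10 days — an arithmetic progression with common difference 2.
Next gap: 12 days. 2024-09-27 + 12 days = 2024-10-09.
Next gap: 14 days. 2024-10-09 + 14 days = 2024-10-23.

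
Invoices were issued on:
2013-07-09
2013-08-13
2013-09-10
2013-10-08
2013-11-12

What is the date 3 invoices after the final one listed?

All dates are Tuesdays, 35, 28, 28, 35 days apart.
Specifically, the 2nd Tuesday of each month.
December 2013 — 2nd Tuesday is 2013-12-10.
January 2014 — 2nd Tuesday is 2014-01-14.
2nd Tuesday of February 2014: 2014-02-11.

2014-02-11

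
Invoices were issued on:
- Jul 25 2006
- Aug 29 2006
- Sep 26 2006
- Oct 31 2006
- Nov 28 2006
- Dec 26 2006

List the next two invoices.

Jan 30 2007, Feb 27 2007

These are Tuesdays with 35, 28, 35, 28, 28-day gaps.
Each is the final Tuesday of its month — Aug 29 2006 is past the 28th, so '4th Tuesday' doesn't fit.
January 2007 ends with Tuesday Jan 30 2007.
February 2007 ends with Tuesday Feb 27 2007.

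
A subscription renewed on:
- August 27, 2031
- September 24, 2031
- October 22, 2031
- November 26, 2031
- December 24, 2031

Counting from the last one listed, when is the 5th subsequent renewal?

These are Wednesdays at 28- or 35-day spacing (28, 28, 35, 28).
The pattern: 4th Wednesday of the month.
4th Wednesday of January 2032: January 28, 2032.
February 2032 — 4th Wednesday is February 25, 2032.
March 2032 — 4th Wednesday is March 24, 2032.
April 2032 — 4th Wednesday is April 28, 2032.
May 2032 — 4th Wednesday is May 26, 2032.

May 26, 2032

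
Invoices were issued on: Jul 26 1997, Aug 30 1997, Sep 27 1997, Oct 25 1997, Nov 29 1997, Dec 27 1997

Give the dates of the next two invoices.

All Saturdays; the gaps (35, 28, 28, 35, 28) vary with month length.
This is the last Saturday of each month.
January 1998 ends with Saturday Jan 31 1998.
Last Saturday of February 1998: Feb 28 1998.

Jan 31 1998, Feb 28 1998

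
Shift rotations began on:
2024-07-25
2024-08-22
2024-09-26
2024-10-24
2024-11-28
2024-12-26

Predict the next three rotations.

2025-01-23, 2025-02-27, 2025-03-27

All dates are Thursdays, 28, 35, 28, 35, 28 days apart.
Specifically, the 4th Thursday of each month.
4th Thursday of January 2025: 2025-01-23.
February 2025 — 4th Thursday is 2025-02-27.
4th Thursday of March 2025: 2025-03-27.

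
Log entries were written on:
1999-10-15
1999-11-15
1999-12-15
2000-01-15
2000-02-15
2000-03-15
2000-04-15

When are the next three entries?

The day-of-month is always 15 (31, 30, 31, 31, 29, 31 days between events).
So this recurs on the 15th of each month.
May 2000: 2000-05-15.
June 2000: 2000-06-15.
July 2000: 2000-07-15.

2000-05-15, 2000-06-15, 2000-07-15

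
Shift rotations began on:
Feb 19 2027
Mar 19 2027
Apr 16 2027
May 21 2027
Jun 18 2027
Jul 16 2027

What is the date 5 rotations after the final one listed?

Gaps: 28, 28, 35, 28, 28 days — a mix of 28 and 35. Every date is a Friday.
Each is the 3rd Friday of its month.
August 2027 — 3rd Friday is Aug 20 2027.
September 2027 — 3rd Friday is Sep 17 2027.
October 2027 — 3rd Friday is Oct 15 2027.
3rd Friday of November 2027: Nov 19 2027.
December 2027 — 3rd Friday is Dec 17 2027.

Dec 17 2027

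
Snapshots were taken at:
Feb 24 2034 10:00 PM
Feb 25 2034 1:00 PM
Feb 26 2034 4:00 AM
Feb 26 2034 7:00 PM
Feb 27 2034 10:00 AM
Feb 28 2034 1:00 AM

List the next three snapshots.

Spacing: 15, 15, 15, 15, 15 h — constant 15 h.
Feb 28 2034 1:00 AM + 15 h = Feb 28 2034 4:00 PM.
Feb 28 2034 4:00 PM + 15 h = Mar 1 2034 7:00 AM.
Mar 1 2034 7:00 AM + 15 h = Mar 1 2034 10:00 PM.

Feb 28 2034 4:00 PM, Mar 1 2034 7:00 AM, Mar 1 2034 10:00 PM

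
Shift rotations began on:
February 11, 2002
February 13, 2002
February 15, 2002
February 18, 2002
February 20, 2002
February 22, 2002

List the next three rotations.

February 25, 2002; February 27, 2002; March 1, 2002

Gaps: 2, 2, 3, 2, 2 days — not constant, but cyclic with period 3.
The events fall on every Monday, Wednesday and Friday.
Next Monday: February 25, 2002.
The following Wednesday is February 27, 2002.
The following Friday is March 1, 2002.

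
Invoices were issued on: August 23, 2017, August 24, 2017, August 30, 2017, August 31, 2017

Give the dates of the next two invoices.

The gap pattern 1, 6, 1 repeats every 2 events.
These are the Wednesdays and Thursdays of each week.
The following Wednesday is September 6, 2017.
The following Thursday is September 7, 2017.

September 6, 2017; September 7, 2017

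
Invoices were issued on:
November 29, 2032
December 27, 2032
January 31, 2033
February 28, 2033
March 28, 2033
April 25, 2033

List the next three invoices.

May 30, 2033; June 27, 2033; July 25, 2033

Every date is a Monday; gaps 28, 35, 28, 28, 28 days.
Each is the last Monday of its month (at least one falls on the 29th or later, ruling out '4th Monday').
Last Monday of May 2033: May 30, 2033.
June 2033 ends with Monday June 27, 2033.
Last Monday of July 2033: July 25, 2033.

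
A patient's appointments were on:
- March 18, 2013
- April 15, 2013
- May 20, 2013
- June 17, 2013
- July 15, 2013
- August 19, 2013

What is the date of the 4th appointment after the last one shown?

Gaps: 28, 35, 28, 28, 35 days — a mix of 28 and 35. Every date is a Monday.
Each is the 3rd Monday of its month.
September 2013 — 3rd Monday is September 16, 2013.
October 2013 — 3rd Monday is October 21, 2013.
3rd Monday of November 2013: November 18, 2013.
3rd Monday of December 2013: December 16, 2013.

December 16, 2013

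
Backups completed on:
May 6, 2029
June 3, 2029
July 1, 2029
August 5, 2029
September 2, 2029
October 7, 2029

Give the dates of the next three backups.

November 4, 2029; December 2, 2029; January 6, 2030

All dates are Sundays, 28, 28, 35, 28, 35 days apart.
Specifically, the 1st Sunday of each month.
November 2029 — 1st Sunday is November 4, 2029.
December 2029 — 1st Sunday is December 2, 2029.
January 2030 — 1st Sunday is January 6, 2030.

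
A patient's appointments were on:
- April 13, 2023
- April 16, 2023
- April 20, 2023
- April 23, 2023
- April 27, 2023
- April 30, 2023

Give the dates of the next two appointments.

Every event lands on a Thursday or Sunday (gaps cycle 3, 4, 3, 4, 3).
So the schedule is: every Thursday and Sunday.
The following Thursday is May 4, 2023.
The following Sunday is May 7, 2023.

May 4, 2023; May 7, 2023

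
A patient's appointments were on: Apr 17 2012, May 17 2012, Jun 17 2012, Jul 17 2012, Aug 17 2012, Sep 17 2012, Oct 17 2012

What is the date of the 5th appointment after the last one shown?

The day-of-month is always 17 (30, 31, 30, 31, 31, 30 days between events).
So this recurs on the 17th of each month.
Next: November 2012 → Nov 17 2012.
Next: December 2012 → Dec 17 2012.
January 2013: Jan 17 2013.
February 2013: Feb 17 2013.
Next: March 2013 → Mar 17 2013.

Mar 17 2013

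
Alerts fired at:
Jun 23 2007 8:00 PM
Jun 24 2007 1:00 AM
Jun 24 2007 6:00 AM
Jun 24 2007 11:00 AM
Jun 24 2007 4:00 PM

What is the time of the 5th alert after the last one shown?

Spacing: 5, 5, 5, 5 h — constant 5 h.
Jun 24 2007 4:00 PM + 5 h = Jun 24 2007 9:00 PM.
Jun 24 2007 9:00 PM + 5 h = Jun 25 2007 2:00 AM.
Jun 25 2007 2:00 AM + 5 h = Jun 25 2007 7:00 AM.
Jun 25 2007 7:00 AM + 5 h = Jun 25 2007 12:00 PM.
Jun 25 2007 12:00 PM + 5 h = Jun 25 2007 5:00 PM.

Jun 25 2007 5:00 PM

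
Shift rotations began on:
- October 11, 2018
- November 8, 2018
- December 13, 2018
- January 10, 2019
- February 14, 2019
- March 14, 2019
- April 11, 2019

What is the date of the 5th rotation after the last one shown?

All dates are Thursdays, 28, 35, 28, 35, 28, 28 days apart.
Specifically, the 2nd Thursday of each month.
May 2019 — 2nd Thursday is May 9, 2019.
June 2019 — 2nd Thursday is June 13, 2019.
July 2019 — 2nd Thursday is July 11, 2019.
2nd Thursday of August 2019: August 8, 2019.
2nd Thursday of September 2019: September 12, 2019.

September 12, 2019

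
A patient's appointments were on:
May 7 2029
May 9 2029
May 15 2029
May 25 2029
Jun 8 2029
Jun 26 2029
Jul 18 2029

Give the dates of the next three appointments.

Aug 13 2029, Sep 12 2029, Oct 16 2029

Gaps: 2, 6, 10, 14, 18, 22 days — each gap is 4 larger than the previous one.
Next gap: 26 days. Jul 18 2029 + 26 days = Aug 13 2029.
Next gap: 30 days. Aug 13 2029 + 30 days = Sep 12 2029.
Next gap: 34 days. Sep 12 2029 + 34 days = Oct 16 2029.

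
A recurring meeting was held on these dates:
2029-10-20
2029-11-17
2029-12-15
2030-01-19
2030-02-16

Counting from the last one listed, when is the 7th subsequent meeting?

All dates are Saturdays, 28, 28, 35, 28 days apart.
Specifically, the 3rd Saturday of each month.
3rd Saturday of March 2030: 2030-03-16.
3rd Saturday of April 2030: 2030-04-20.
May 2030 — 3rd Saturday is 2030-05-18.
June 2030 — 3rd Saturday is 2030-06-15.
3rd Saturday of July 2030: 2030-07-20.
August 2030 — 3rd Saturday is 2030-08-17.
September 2030 — 3rd Saturday is 2030-09-21.

2030-09-21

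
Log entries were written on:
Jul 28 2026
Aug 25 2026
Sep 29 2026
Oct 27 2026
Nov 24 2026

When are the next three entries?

These are Tuesdays with 28, 35, 28, 28-day gaps.
Each is the final Tuesday of its month — Sep 29 2026 is past the 28th, so '4th Tuesday' doesn't fit.
December 2026 ends with Tuesday Dec 29 2026.
Last Tuesday of January 2027: Jan 26 2027.
February 2027 ends with Tuesday Feb 23 2027.

Dec 29 2026, Jan 26 2027, Feb 23 2027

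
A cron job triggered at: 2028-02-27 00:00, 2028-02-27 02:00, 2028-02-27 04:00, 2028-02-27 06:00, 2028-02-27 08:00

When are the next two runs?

Gaps: 2, 2, 2, 2 hours — each event is 2 hours after the previous one.
2028-02-27 08:00 + 2 h = 2028-02-27 10:00.
2028-02-27 10:00 + 2 h = 2028-02-27 12:00.

2028-02-27 10:00, 2028-02-27 12:00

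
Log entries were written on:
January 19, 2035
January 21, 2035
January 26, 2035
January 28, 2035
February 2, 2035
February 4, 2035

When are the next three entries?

February 9, 2035; February 11, 2035; February 16, 2035

Gaps: 2, 5, 2, 5, 2 days — not constant, but cyclic with period 2.
The events fall on every Friday and Sunday.
The following Friday is February 9, 2035.
The following Sunday is February 11, 2035.
Next Friday: February 16, 2035.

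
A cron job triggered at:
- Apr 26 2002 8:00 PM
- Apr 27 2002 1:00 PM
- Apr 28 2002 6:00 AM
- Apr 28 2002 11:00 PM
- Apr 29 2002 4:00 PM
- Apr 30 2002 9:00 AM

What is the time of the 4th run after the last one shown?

Spacing: 17, 17, 17, 17, 17 h — constant 17 h.
Apr 30 2002 9:00 AM + 17 h = May 1 2002 2:00 AM.
May 1 2002 2:00 AM + 17 h = May 1 2002 7:00 PM.
May 1 2002 7:00 PM + 17 h = May 2 2002 12:00 PM.
May 2 2002 12:00 PM + 17 h = May 3 2002 5:00 AM.

May 3 2002 5:00 AM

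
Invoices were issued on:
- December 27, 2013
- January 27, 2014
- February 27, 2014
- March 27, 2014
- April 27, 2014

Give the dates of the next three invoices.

May 27, 2014; June 27, 2014; July 27, 2014

The day-of-month is always 27 (31, 31, 28, 31 days between events).
So this recurs on the 27th of each month.
May 2014: May 27, 2014.
Next: June 2014 → June 27, 2014.
Next: July 2014 → July 27, 2014.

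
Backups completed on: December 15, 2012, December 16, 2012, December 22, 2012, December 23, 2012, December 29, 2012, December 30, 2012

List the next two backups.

January 5, 2013; January 6, 2013

Gaps: 1, 6, 1, 6, 1 days — not constant, but cyclic with period 2.
The events fall on every Saturday and Sunday.
Next Saturday: January 5, 2013.
Next Sunday: January 6, 2013.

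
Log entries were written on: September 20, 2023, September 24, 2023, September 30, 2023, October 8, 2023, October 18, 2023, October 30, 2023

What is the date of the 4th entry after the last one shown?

Gaps: 4, 6, 8, 10, 12 days — each gap is 2 larger than the previous one.
Next gap: 14 days. October 30, 2023 + 14 days = November 13, 2023.
Next gap: 16 days. November 13, 2023 + 16 days = November 29, 2023.
Next gap: 18 days. November 29, 2023 + 18 days = December 17, 2023.
Next gap: 20 days. December 17, 2023 + 20 days = January 6, 2024.

January 6, 2024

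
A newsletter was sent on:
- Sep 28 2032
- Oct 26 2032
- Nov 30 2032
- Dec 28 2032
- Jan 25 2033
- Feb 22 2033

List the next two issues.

Mar 29 2033, Apr 26 2033

All Tuesdays; the gaps (28, 35, 28, 28, 28) vary with month length.
This is the last Tuesday of each month.
Last Tuesday of March 2033: Mar 29 2033.
April 2033 ends with Tuesday Apr 26 2033.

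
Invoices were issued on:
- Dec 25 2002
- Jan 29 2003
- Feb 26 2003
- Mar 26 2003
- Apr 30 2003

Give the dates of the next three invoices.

Every date is a Wednesday; gaps 35, 28, 28, 35 days.
Each is the last Wednesday of its month (at least one falls on the 29th or later, ruling out '4th Wednesday').
May 2003 ends with Wednesday May 28 2003.
June 2003 ends with Wednesday Jun 25 2003.
Last Wednesday of July 2003: Jul 30 2003.

May 28 2003, Jun 25 2003, Jul 30 2003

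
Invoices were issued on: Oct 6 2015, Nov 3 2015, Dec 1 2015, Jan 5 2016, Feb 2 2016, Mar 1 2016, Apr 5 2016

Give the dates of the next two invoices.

These are Tuesdays at 28- or 35-day spacing (28, 28, 35, 28, 28, 35).
The pattern: 1st Tuesday of the month.
1st Tuesday of May 2016: May 3 2016.
June 2016 — 1st Tuesday is Jun 7 2016.

May 3 2016, Jun 7 2016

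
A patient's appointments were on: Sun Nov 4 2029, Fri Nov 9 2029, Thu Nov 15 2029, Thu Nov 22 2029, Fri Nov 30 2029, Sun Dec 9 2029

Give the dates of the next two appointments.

Wed Dec 19 2029, Sun Dec 30 2029

Gaps: 5, 6, 7, 8, 9 days — each gap is 1 larger than the previous one.
Next gap: 10 days. Sun Dec 9 2029 + 10 days = Wed Dec 19 2029.
Next gap: 11 days. Wed Dec 19 2029 + 11 days = Sun Dec 30 2029.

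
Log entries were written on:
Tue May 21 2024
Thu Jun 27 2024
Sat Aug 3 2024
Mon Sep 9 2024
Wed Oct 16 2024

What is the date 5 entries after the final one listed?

Gaps between consecutive events: 37, 37, 37, 37 days — a constant 37-day interval.
Wed Oct 16 2024 + 37 days = Fri Nov 22 2024.
Fri Nov 22 2024 + 37 days = Sun Dec 29 2024.
Sun Dec 29 2024 + 37 days = Tue Feb 4 2025.
Tue Feb 4 2025 + 37 days = Thu Mar 13 2025.
Thu Mar 13 2025 + 37 days = Sat Apr 19 2025.

Sat Apr 19 2025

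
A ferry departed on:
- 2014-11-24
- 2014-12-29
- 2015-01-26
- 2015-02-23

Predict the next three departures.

2015-03-30, 2015-04-27, 2015-05-25

Every date is a Monday; gaps 35, 28, 28 days.
Each is the last Monday of its month (at least one falls on the 29th or later, ruling out '4th Monday').
March 2015 ends with Monday 2015-03-30.
April 2015 ends with Monday 2015-04-27.
Last Monday of May 2015: 2015-05-25.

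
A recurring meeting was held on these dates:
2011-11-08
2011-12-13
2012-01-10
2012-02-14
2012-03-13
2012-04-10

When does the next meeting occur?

2012-05-08

All dates are Tuesdays, 35, 28, 35, 28, 28 days apart.
Specifically, the 2nd Tuesday of each month.
2nd Tuesday of May 2012: 2012-05-08.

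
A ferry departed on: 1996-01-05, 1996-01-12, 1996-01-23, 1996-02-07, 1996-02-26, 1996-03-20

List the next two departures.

1996-04-16, 1996-05-17

Intervals are 7, 11, 15, 19, 23 days — an arithmetic progression with common difference 4.
Next gap: 27 days. 1996-03-20 + 27 days = 1996-04-16.
Next gap: 31 days. 1996-04-16 + 31 days = 1996-05-17.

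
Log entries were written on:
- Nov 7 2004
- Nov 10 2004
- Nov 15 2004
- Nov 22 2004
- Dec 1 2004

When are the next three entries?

Intervals are 3, 5, 7, 9 days — an arithmetic progression with common difference 2.
Next gap: 11 days. Dec 1 2004 + 11 days = Dec 12 2004.
Next gap: 13 days. Dec 12 2004 + 13 days = Dec 25 2004.
Next gap: 15 days. Dec 25 2004 + 15 days = Jan 9 2005.

Dec 12 2004, Dec 25 2004, Jan 9 2005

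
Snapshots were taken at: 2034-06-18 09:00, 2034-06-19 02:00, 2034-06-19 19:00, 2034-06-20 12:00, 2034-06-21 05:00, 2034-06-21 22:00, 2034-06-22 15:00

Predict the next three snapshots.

2034-06-23 08:00, 2034-06-24 01:00, 2034-06-24 18:00

Gaps: 17, 17, 17, 17, 17, 17 hours — each event is 17 hours after the previous one.
2034-06-22 15:00 + 17 h = 2034-06-23 08:00.
2034-06-23 08:00 + 17 h = 2034-06-24 01:00.
2034-06-24 01:00 + 17 h = 2034-06-24 18:00.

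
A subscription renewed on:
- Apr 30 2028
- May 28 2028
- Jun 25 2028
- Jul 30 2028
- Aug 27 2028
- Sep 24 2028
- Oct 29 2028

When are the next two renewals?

Nov 26 2028, Dec 31 2028

These are Sundays with 28, 28, 35, 28, 28, 35-day gaps.
Each is the final Sunday of its month — Apr 30 2028 is past the 28th, so '4th Sunday' doesn't fit.
Last Sunday of November 2028: Nov 26 2028.
Last Sunday of December 2028: Dec 31 2028.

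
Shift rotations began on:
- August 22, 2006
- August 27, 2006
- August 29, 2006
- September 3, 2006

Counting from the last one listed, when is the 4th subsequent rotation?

The gap pattern 5, 2, 5 repeats every 2 events.
These are the Tuesdays and Sundays of each week.
Next Tuesday: September 5, 2006.
The following Sunday is September 10, 2006.
The following Tuesday is September 12, 2006.
The following Sunday is September 17, 2006.

September 17, 2006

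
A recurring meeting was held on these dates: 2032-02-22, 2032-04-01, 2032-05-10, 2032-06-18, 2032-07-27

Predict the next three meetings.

Every event comes 39 days after the last (39, 39, 39, 39).
2032-07-27 + 39 days = 2032-09-04.
2032-09-04 + 39 days = 2032-10-13.
2032-10-13 + 39 days = 2032-11-21.

2032-09-04, 2032-10-13, 2032-11-21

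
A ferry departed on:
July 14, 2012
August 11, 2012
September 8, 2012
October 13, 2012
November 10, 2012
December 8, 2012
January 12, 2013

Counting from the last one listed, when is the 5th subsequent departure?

All dates are Saturdays, 28, 28, 35, 28, 28, 35 days apart.
Specifically, the 2nd Saturday of each month.
2nd Saturday of February 2013: February 9, 2013.
March 2013 — 2nd Saturday is March 9, 2013.
April 2013 — 2nd Saturday is April 13, 2013.
May 2013 — 2nd Saturday is May 11, 2013.
2nd Saturday of June 2013: June 8, 2013.

June 8, 2013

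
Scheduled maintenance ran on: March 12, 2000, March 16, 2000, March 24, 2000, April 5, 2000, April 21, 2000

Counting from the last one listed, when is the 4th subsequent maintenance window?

Intervals are 4, 8, 12, 16 days — an arithmetic progression with common difference 4.
Next gap: 20 days. April 21, 2000 + 20 days = May 11, 2000.
Next gap: 24 days. May 11, 2000 + 24 days = June 4, 2000.
Next gap: 28 days. June 4, 2000 + 28 days = July 2, 2000.
Next gap: 32 days. July 2, 2000 + 32 days = August 3, 2000.

August 3, 2000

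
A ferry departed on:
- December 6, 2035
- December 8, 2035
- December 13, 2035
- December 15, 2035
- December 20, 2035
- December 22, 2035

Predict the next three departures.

December 27, 2035; December 29, 2035; January 3, 2036

Every event lands on a Thursday or Saturday (gaps cycle 2, 5, 2, 5, 2).
So the schedule is: every Thursday and Saturday.
The following Thursday is December 27, 2035.
Next Saturday: December 29, 2035.
The following Thursday is January 3, 2036.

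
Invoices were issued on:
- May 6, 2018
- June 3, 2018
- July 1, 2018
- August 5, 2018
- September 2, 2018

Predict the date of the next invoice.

These are Sundays at 28- or 35-day spacing (28, 28, 35, 28).
The pattern: 1st Sunday of the month.
October 2018 — 1st Sunday is October 7, 2018.

October 7, 2018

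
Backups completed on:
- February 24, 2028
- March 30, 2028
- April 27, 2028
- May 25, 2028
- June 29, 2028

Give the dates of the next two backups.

Every date is a Thursday; gaps 35, 28, 28, 35 days.
Each is the last Thursday of its month (at least one falls on the 29th or later, ruling out '4th Thursday').
Last Thursday of July 2028: July 27, 2028.
Last Thursday of August 2028: August 31, 2028.

July 27, 2028; August 31, 2028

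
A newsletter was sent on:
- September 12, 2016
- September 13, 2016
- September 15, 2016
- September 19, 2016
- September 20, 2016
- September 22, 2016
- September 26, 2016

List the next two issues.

The gap pattern 1, 2, 4, 1, 2, 4 repeats every 3 events.
These are the Mondays, Tuesdays and Thursdays of each week.
The following Tuesday is September 27, 2016.
Next Thursday: September 29, 2016.

September 27, 2016; September 29, 2016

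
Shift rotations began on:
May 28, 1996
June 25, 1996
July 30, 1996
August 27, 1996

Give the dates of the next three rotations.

September 24, 1996; October 29, 1996; November 26, 1996

These are Tuesdays with 28, 35, 28-day gaps.
Each is the final Tuesday of its month — July 30, 1996 is past the 28th, so '4th Tuesday' doesn't fit.
Last Tuesday of September 1996: September 24, 1996.
October 1996 ends with Tuesday October 29, 1996.
November 1996 ends with Tuesday November 26, 1996.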